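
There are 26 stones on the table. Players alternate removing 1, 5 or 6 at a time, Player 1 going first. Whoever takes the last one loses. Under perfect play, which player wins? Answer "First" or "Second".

W/L table (W = player to move can force a win):
i:   0  1  2  3  4  5  6  7  8  9 10 11 12 13 14 15 16 17 18 19 20 21 22 23 24 25 26
     W  L  W  L  W  L  W  W  W  W  W  W  L  W  L  W  L  W  W  W  W  W  W  L  W  L  W
Position 26 is W, so the first player wins.

First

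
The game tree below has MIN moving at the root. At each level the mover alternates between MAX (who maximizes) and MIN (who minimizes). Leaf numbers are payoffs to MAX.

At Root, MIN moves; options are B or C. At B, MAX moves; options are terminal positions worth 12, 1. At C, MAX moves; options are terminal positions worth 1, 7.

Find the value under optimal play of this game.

7

B (MAX): max(12, 1) = 12
C (MAX): max(1, 7) = 7
Root (MIN): min(12, 7) = 7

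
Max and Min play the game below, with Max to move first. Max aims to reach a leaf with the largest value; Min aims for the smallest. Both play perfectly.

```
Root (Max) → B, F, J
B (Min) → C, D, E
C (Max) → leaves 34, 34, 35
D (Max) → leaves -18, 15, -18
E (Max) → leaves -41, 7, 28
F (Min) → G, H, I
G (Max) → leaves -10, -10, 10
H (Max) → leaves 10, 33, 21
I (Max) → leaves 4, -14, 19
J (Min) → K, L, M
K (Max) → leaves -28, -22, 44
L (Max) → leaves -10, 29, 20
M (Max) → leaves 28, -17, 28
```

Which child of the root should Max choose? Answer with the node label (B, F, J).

J

C (Max): max(34, 34, 35) = 35
D (Max): max(-18, 15, -18) = 15
E (Max): max(-41, 7, 28) = 28
B (Min): min(35, 15, 28) = 15
G (Max): max(-10, -10, 10) = 10
H (Max): max(10, 33, 21) = 33
I (Max): max(4, -14, 19) = 19
F (Min): min(10, 33, 19) = 10
K (Max): max(-28, -22, 44) = 44
L (Max): max(-10, 29, 20) = 29
M (Max): max(28, -17, 28) = 28
J (Min): min(44, 29, 28) = 28
Root (Max): max(15, 10, 28) = 28
Max picks the child with the highest value: J (value 28).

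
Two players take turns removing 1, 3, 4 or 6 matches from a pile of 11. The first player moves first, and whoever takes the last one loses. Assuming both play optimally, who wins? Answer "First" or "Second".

W/L table (W = player to move can force a win):
i:   0  1  2  3  4  5  6  7  8  9 10 11
     W  L  W  L  W  W  W  W  L  W  L  W
Position 11 is W, so the first player wins.

First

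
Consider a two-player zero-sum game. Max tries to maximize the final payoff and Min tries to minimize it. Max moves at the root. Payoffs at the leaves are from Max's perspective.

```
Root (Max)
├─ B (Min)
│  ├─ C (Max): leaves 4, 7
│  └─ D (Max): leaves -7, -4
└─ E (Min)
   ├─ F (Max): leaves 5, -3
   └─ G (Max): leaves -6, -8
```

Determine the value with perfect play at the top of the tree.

C (Max): max(4, 7) = 7
D (Max): max(-7, -4) = -4
B (Min): min(7, -4) = -4
F (Max): max(5, -3) = 5
G (Max): max(-6, -8) = -6
E (Min): min(5, -6) = -6
Root (Max): max(-4, -6) = -4

-4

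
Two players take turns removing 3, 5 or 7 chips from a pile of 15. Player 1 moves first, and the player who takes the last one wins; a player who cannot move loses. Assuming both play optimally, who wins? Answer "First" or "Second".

W/L table (W = player to move can force a win):
i:   0  1  2  3  4  5  6  7  8  9 10 11 12 13 14 15
     L  L  L  W  W  W  W  W  W  W  L  L  L  W  W  W
Position 15 is W, so the first player wins.

First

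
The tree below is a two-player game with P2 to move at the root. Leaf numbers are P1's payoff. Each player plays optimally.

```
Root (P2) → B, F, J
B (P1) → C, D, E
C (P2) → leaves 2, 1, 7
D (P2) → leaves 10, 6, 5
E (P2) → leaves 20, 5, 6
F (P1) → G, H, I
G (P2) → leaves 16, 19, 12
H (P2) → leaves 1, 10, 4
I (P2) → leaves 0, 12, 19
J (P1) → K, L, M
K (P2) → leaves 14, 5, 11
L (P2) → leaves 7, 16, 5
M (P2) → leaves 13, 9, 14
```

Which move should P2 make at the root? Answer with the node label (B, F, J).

B

C (P2): min(2, 1, 7) = 1
D (P2): min(10, 6, 5) = 5
E (P2): min(20, 5, 6) = 5
B (P1): max(1, 5, 5) = 5
G (P2): min(16, 19, 12) = 12
H (P2): min(1, 10, 4) = 1
I (P2): min(0, 12, 19) = 0
F (P1): max(12, 1, 0) = 12
K (P2): min(14, 5, 11) = 5
L (P2): min(7, 16, 5) = 5
M (P2): min(13, 9, 14) = 9
J (P1): max(5, 5, 9) = 9
Root (P2): min(5, 12, 9) = 5
P2 picks the child with the lowest value: B (value 5).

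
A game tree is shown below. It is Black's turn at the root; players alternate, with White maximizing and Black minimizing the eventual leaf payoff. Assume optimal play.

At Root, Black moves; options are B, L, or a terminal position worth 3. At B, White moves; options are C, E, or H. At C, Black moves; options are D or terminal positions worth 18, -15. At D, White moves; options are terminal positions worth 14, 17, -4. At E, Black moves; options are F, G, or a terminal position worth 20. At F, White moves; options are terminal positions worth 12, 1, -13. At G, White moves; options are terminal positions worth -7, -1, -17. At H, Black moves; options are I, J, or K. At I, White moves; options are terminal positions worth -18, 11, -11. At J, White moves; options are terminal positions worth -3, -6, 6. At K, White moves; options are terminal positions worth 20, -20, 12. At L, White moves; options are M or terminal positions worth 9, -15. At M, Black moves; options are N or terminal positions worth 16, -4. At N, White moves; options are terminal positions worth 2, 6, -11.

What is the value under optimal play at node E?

F: max(12, 1, -13) = 12
G: max(-7, -1, -17) = -1
E: min(12, -1, 20) = -1

-1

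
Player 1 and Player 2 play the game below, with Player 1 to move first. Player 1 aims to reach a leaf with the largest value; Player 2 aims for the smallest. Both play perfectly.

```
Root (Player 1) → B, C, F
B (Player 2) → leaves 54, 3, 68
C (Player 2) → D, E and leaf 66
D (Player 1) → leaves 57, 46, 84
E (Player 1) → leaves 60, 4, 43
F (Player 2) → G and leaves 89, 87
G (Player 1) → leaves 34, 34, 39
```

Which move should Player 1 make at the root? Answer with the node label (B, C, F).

C

B (Player 2): min(54, 3, 68) = 3
D (Player 1): max(57, 46, 84) = 84
E (Player 1): max(60, 4, 43) = 60
C (Player 2): min(84, 60, 66) = 60
G (Player 1): max(34, 34, 39) = 39
F (Player 2): min(39, 89, 87) = 39
Root (Player 1): max(3, 60, 39) = 60
Player 1 picks the child with the highest value: C (value 60).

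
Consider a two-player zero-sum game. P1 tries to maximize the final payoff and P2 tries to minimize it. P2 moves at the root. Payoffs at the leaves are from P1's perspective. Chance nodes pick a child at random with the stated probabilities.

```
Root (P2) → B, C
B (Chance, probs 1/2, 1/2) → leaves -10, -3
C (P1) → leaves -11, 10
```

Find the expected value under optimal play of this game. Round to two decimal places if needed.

-6.5

B (Chance): 1/2·-10 + 1/2·-3 = -6.5
C (P1): max(-11, 10) = 10
Root (P2): min(-6.5, 10) = -6.5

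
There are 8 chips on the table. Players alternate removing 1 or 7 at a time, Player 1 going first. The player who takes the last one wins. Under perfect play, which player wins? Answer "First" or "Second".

Second

Positions where the player to move wins (W) vs loses (L):
i:   0  1  2  3  4  5  6  7  8
     L  W  L  W  L  W  L  W  L
Position 8 is L, so the second player wins.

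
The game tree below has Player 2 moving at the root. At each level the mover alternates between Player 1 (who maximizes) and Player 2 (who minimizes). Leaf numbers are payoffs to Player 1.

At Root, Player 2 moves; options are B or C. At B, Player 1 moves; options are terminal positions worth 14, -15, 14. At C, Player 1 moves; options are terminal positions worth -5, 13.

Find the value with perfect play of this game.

B (Player 1): max(14, -15, 14) = 14
C (Player 1): max(-5, 13) = 13
Root (Player 2): min(14, 13) = 13

13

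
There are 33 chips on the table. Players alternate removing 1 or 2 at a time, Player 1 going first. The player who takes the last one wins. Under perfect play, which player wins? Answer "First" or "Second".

Second

W/L table (W = player to move can force a win):
i:   0  1  2  3  4  5  6  7  8  9 10 11 12 13 14 15 16 17 18 19 20 21 22 23 24 25 26 27 28 29 30 31 32 33
     L  W  W  L  W  W  L  W  W  L  W  W  L  W  W  L  W  W  L  W  W  L  W  W  L  W  W  L  W  W  L  W  W  L
Position 33 is L, so the second player wins.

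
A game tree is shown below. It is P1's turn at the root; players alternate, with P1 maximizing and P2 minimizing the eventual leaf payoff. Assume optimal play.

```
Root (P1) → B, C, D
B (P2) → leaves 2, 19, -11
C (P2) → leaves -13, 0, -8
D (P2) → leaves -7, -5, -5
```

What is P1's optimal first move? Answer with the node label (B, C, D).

B (P2): min(2, 19, -11) = -11
C (P2): min(-13, 0, -8) = -13
D (P2): min(-7, -5, -5) = -7
Root (P1): max(-11, -13, -7) = -7
P1 picks the child with the highest value: D (value -7).

D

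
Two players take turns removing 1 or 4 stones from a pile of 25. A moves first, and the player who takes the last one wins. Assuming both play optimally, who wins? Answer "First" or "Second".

Second

Positions where the player to move wins (W) vs loses (L):
i:   0  1  2  3  4  5  6  7  8  9 10 11 12 13 14 15 16 17 18 19 20 21 22 23 24 25
     L  W  L  W  W  L  W  L  W  W  L  W  L  W  W  L  W  L  W  W  L  W  L  W  W  L
Position 25 is L, so the second player wins.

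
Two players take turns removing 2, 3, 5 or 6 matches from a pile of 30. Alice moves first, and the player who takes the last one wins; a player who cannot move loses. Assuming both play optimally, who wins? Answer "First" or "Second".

First

Positions where the player to move wins (W) vs loses (L):
i:   0  1  2  3  4  5  6  7  8  9 10 11 12 13 14 15 16 17 18 19 20 21 22 23 24 25 26 27 28 29 30
     L  L  W  W  W  W  W  W  L  L  W  W  W  W  W  W  L  L  W  W  W  W  W  W  L  L  W  W  W  W  W
Position 30 is W, so the first player wins.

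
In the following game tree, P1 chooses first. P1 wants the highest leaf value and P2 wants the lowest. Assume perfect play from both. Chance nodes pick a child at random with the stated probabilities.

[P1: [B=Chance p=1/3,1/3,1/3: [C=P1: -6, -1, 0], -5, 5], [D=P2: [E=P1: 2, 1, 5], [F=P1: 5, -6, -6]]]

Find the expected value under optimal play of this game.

5

C (P1): max(-6, -1, 0) = 0
B (Chance): 1/3·0 + 1/3·-5 + 1/3·5 = 0
E (P1): max(2, 1, 5) = 5
F (P1): max(5, -6, -6) = 5
D (P2): min(5, 5) = 5
Root (P1): max(0, 5) = 5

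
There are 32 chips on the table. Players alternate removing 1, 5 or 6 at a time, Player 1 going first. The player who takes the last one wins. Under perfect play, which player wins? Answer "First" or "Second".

i:   0  1  2  3  4  5  6  7  8  9 10 11 12 13 14 15 16 17 18 19 20 21 22 23 24 25 26 27 28 29 30 31 32
     L  W  L  W  L  W  W  W  W  W  W  L  W  L  W  L  W  W  W  W  W  W  L  W  L  W  L  W  W  W  W  W  W
Position 32 is W, so the first player wins.

First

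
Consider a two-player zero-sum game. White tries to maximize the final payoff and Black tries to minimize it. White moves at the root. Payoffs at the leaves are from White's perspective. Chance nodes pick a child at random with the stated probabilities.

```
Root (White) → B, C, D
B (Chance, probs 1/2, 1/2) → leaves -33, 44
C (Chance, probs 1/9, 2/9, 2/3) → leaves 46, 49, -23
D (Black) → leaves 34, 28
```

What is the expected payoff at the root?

28

B (Chance): 1/2·-33 + 1/2·44 = 5.5
C (Chance): 1/9·46 + 2/9·49 + 2/3·-23 = 0.67
D (Black): min(34, 28) = 28
Root (White): max(5.5, 0.67, 28) = 28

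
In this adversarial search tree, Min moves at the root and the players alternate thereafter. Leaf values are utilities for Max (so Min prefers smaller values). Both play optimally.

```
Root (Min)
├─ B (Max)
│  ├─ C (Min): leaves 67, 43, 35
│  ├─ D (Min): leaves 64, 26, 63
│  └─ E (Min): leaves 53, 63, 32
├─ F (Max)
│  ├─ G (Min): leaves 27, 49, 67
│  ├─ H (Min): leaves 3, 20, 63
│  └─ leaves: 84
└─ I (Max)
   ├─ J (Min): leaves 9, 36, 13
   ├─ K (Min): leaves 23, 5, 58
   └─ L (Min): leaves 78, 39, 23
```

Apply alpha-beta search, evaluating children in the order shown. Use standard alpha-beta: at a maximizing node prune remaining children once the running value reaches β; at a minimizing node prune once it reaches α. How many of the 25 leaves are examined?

C [α=-∞,β=+∞]: v=35
D [α=35,β=+∞]: v=26 after child 2 ≤ α → α-cutoff, skip 1
E [α=35,β=+∞]: v=32
B [α=-∞,β=+∞]: v=35
G [α=-∞,β=35]: v=27
H [α=27,β=35]: v=3 after child 1 ≤ α → α-cutoff, skip 2
F [α=-∞,β=35]: v=84
J [α=-∞,β=35]: v=9
K [α=9,β=35]: v=5 after child 2 ≤ α → α-cutoff, skip 1
L [α=9,β=35]: v=23
I [α=-∞,β=35]: v=23
Root [α=-∞,β=+∞]: v=23
Leaves evaluated: 21 of 25.

21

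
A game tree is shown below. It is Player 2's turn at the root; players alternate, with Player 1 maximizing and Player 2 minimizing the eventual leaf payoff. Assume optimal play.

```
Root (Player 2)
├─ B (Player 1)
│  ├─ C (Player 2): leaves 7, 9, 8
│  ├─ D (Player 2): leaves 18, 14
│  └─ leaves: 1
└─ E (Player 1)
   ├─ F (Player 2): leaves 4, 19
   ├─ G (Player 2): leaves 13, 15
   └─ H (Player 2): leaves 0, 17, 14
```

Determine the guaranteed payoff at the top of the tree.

C (Player 2): min(7, 9, 8) = 7
D (Player 2): min(18, 14) = 14
B (Player 1): max(7, 14, 1) = 14
F (Player 2): min(4, 19) = 4
G (Player 2): min(13, 15) = 13
H (Player 2): min(0, 17, 14) = 0
E (Player 1): max(4, 13, 0) = 13
Root (Player 2): min(14, 13) = 13

13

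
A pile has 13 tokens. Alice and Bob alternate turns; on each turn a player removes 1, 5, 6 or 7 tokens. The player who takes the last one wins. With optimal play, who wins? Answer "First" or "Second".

Positions where the player to move wins (W) vs loses (L):
i:   0  1  2  3  4  5  6  7  8  9 10 11 12 13
     L  W  L  W  L  W  W  W  W  W  W  W  L  W
Position 13 is W, so the first player wins.

First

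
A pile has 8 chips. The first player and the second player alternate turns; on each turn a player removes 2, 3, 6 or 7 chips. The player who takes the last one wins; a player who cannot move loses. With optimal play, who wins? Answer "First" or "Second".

First

Mark each pile size as W (mover wins) or L (mover loses):
i:   0  1  2  3  4  5  6  7  8
     L  L  W  W  W  L  W  W  W
Position 8 is W, so the first player wins.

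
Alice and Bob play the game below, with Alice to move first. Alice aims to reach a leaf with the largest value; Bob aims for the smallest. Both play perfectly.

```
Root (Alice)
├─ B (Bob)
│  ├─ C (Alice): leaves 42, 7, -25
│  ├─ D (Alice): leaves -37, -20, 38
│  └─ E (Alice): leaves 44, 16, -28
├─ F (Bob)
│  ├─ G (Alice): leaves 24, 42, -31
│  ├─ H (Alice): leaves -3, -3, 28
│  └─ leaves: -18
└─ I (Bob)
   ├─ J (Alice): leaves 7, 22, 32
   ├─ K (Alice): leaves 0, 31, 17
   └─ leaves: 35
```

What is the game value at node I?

31

J: max(7, 22, 32) = 32
K: max(0, 31, 17) = 31
I: min(32, 31, 35) = 31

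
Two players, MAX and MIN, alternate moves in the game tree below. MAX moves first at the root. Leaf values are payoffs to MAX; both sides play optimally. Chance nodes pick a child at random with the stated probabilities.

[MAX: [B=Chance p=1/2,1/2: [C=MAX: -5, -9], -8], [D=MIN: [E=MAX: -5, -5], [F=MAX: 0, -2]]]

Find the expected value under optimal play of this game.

-5

C (MAX): max(-5, -9) = -5
B (Chance): 1/2·-5 + 1/2·-8 = -6.5
E (MAX): max(-5, -5) = -5
F (MAX): max(0, -2) = 0
D (MIN): min(-5, 0) = -5
Root (MAX): max(-6.5, -5) = -5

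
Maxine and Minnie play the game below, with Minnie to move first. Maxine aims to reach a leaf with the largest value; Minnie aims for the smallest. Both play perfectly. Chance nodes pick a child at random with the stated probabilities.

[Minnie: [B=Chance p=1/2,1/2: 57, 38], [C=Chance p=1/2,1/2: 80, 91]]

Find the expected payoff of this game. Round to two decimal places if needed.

47.5

B (Chance): 1/2·57 + 1/2·38 = 47.5
C (Chance): 1/2·80 + 1/2·91 = 85.5
Root (Minnie): min(47.5, 85.5) = 47.5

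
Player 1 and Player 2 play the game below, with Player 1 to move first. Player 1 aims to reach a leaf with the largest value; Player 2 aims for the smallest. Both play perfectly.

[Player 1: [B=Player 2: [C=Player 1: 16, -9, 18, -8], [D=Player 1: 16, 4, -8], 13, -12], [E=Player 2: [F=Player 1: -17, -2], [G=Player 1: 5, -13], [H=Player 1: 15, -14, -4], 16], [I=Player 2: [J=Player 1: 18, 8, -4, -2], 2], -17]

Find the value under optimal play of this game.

2

C (Player 1): max(16, -9, 18, -8) = 18
D (Player 1): max(16, 4, -8) = 16
B (Player 2): min(18, 16, 13, -12) = -12
F (Player 1): max(-17, -2) = -2
G (Player 1): max(5, -13) = 5
H (Player 1): max(15, -14, -4) = 15
E (Player 2): min(-2, 5, 15, 16) = -2
J (Player 1): max(18, 8, -4, -2) = 18
I (Player 2): min(18, 2) = 2
Root (Player 1): max(-12, -2, 2, -17) = 2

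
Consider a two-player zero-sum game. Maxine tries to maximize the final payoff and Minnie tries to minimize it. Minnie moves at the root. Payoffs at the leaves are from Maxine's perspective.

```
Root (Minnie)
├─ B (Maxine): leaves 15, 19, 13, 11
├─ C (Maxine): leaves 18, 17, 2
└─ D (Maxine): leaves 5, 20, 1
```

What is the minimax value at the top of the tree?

18

B (Maxine): max(15, 19, 13, 11) = 19
C (Maxine): max(18, 17, 2) = 18
D (Maxine): max(5, 20, 1) = 20
Root (Minnie): min(19, 18, 20) = 18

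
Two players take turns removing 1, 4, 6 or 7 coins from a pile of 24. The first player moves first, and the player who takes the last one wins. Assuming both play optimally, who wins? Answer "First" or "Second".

First

W/L table (W = player to move can force a win):
i:   0  1  2  3  4  5  6  7  8  9 10 11 12 13 14 15 16 17 18 19 20 21 22 23 24
     L  W  L  W  W  L  W  W  W  W  L  W  W  L  W  L  W  W  L  W  W  W  W  L  W
Position 24 is W, so the first player wins.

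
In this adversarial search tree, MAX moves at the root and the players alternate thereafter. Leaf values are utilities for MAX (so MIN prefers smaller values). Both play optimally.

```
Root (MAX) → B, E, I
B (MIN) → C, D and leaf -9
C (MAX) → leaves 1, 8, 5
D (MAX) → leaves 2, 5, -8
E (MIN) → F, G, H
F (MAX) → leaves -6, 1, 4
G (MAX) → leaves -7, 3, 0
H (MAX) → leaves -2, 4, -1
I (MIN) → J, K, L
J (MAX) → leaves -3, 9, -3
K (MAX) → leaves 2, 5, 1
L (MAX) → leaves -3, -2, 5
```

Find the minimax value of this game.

5

C (MAX): max(1, 8, 5) = 8
D (MAX): max(2, 5, -8) = 5
B (MIN): min(8, 5, -9) = -9
F (MAX): max(-6, 1, 4) = 4
G (MAX): max(-7, 3, 0) = 3
H (MAX): max(-2, 4, -1) = 4
E (MIN): min(4, 3, 4) = 3
J (MAX): max(-3, 9, -3) = 9
K (MAX): max(2, 5, 1) = 5
L (MAX): max(-3, -2, 5) = 5
I (MIN): min(9, 5, 5) = 5
Root (MAX): max(-9, 3, 5) = 5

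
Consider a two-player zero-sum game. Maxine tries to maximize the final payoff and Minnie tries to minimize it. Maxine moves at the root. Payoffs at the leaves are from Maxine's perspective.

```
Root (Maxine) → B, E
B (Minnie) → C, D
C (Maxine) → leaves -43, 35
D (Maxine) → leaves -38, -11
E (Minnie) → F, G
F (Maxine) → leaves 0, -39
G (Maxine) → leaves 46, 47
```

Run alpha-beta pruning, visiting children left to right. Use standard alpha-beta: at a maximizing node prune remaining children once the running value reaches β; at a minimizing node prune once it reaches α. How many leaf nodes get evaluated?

7

C [α=-∞,β=+∞]: v=35
D [α=-∞,β=35]: v=-11
B [α=-∞,β=+∞]: v=-11
F [α=-11,β=+∞]: v=0
G [α=-11,β=0]: v=46 after child 1 ≥ β → β-cutoff, skip 1
E [α=-11,β=+∞]: v=0
Root [α=-∞,β=+∞]: v=0
Leaves evaluated: 7 of 8.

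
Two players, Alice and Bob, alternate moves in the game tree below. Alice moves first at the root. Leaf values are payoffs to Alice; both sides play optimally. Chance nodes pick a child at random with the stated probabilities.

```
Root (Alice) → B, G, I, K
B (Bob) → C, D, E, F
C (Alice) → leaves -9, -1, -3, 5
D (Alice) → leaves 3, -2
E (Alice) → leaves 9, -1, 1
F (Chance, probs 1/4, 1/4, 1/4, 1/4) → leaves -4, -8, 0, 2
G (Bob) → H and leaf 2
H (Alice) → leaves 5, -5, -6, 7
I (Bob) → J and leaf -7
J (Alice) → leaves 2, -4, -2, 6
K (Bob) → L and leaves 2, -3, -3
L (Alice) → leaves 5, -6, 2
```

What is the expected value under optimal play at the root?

2

C (Alice): max(-9, -1, -3, 5) = 5
D (Alice): max(3, -2) = 3
E (Alice): max(9, -1, 1) = 9
F (Chance): 1/4·-4 + 1/4·-8 + 1/4·0 + 1/4·2 = -2.5
B (Bob): min(5, 3, 9, -2.5) = -2.5
H (Alice): max(5, -5, -6, 7) = 7
G (Bob): min(7, 2) = 2
J (Alice): max(2, -4, -2, 6) = 6
I (Bob): min(6, -7) = -7
L (Alice): max(5, -6, 2) = 5
K (Bob): min(5, 2, -3, -3) = -3
Root (Alice): max(-2.5, 2, -7, -3) = 2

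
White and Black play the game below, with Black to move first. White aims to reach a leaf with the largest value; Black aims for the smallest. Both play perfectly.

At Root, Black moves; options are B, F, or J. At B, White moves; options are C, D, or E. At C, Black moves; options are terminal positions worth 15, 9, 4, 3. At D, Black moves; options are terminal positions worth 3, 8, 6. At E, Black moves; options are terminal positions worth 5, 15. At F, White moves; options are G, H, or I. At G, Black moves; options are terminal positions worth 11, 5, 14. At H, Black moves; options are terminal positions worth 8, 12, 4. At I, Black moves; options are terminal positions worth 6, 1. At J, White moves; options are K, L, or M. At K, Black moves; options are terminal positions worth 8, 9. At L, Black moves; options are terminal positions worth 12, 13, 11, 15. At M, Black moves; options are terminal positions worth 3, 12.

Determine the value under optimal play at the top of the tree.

C (Black): min(15, 9, 4, 3) = 3
D (Black): min(3, 8, 6) = 3
E (Black): min(5, 15) = 5
B (White): max(3, 3, 5) = 5
G (Black): min(11, 5, 14) = 5
H (Black): min(8, 12, 4) = 4
I (Black): min(6, 1) = 1
F (White): max(5, 4, 1) = 5
K (Black): min(8, 9) = 8
L (Black): min(12, 13, 11, 15) = 11
M (Black): min(3, 12) = 3
J (White): max(8, 11, 3) = 11
Root (Black): min(5, 5, 11) = 5

5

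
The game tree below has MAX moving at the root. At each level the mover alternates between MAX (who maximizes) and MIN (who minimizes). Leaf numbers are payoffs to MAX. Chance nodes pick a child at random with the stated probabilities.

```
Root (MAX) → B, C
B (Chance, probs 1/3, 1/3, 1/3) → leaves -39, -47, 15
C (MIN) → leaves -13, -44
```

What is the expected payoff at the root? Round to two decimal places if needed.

-23.67

B (Chance): 1/3·-39 + 1/3·-47 + 1/3·15 = -23.67
C (MIN): min(-13, -44) = -44
Root (MAX): max(-23.67, -44) = -23.67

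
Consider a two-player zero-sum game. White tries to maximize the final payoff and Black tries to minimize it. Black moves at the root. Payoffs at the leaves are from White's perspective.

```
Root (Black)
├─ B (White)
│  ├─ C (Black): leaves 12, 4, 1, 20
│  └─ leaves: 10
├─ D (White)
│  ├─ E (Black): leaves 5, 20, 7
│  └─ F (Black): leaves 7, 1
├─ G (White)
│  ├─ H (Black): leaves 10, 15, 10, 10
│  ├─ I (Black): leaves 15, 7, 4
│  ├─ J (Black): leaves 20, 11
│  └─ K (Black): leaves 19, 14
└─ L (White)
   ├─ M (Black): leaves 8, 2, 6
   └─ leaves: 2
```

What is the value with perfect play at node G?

14

H: min(10, 15, 10, 10) = 10
I: min(15, 7, 4) = 4
J: min(20, 11) = 11
K: min(19, 14) = 14
G: max(10, 4, 11, 14) = 14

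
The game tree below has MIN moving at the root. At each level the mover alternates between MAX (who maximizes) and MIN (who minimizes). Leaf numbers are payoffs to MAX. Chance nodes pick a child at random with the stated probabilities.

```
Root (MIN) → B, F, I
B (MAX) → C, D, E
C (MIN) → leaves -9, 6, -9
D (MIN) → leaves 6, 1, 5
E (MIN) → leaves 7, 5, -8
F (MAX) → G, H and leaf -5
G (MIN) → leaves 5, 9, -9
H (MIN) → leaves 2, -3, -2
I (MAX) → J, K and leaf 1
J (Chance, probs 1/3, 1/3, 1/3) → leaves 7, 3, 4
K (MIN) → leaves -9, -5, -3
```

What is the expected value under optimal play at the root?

C (MIN): min(-9, 6, -9) = -9
D (MIN): min(6, 1, 5) = 1
E (MIN): min(7, 5, -8) = -8
B (MAX): max(-9, 1, -8) = 1
G (MIN): min(5, 9, -9) = -9
H (MIN): min(2, -3, -2) = -3
F (MAX): max(-9, -3, -5) = -3
J (Chance): 1/3·7 + 1/3·3 + 1/3·4 = 4.67
K (MIN): min(-9, -5, -3) = -9
I (MAX): max(4.67, -9, 1) = 4.67
Root (MIN): min(1, -3, 4.67) = -3

-3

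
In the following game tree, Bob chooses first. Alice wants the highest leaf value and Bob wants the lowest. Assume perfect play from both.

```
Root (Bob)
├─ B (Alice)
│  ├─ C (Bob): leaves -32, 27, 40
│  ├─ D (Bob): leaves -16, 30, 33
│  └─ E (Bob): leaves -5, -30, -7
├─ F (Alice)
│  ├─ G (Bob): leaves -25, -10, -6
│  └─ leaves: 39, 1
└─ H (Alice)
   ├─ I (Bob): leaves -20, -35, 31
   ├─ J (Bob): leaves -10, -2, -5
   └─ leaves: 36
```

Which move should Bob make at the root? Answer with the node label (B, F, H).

B

C (Bob): min(-32, 27, 40) = -32
D (Bob): min(-16, 30, 33) = -16
E (Bob): min(-5, -30, -7) = -30
B (Alice): max(-32, -16, -30) = -16
G (Bob): min(-25, -10, -6) = -25
F (Alice): max(-25, 39, 1) = 39
I (Bob): min(-20, -35, 31) = -35
J (Bob): min(-10, -2, -5) = -10
H (Alice): max(-35, -10, 36) = 36
Root (Bob): min(-16, 39, 36) = -16
Bob picks the child with the lowest value: B (value -16).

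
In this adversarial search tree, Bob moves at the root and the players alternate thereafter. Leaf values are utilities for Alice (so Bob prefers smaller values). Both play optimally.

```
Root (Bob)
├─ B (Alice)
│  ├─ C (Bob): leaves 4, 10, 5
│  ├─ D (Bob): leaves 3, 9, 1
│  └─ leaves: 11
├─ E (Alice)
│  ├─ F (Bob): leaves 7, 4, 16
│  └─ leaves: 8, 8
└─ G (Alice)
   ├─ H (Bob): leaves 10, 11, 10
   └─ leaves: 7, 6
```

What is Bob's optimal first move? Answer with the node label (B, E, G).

E

C (Bob): min(4, 10, 5) = 4
D (Bob): min(3, 9, 1) = 1
B (Alice): max(4, 1, 11) = 11
F (Bob): min(7, 4, 16) = 4
E (Alice): max(4, 8, 8) = 8
H (Bob): min(10, 11, 10) = 10
G (Alice): max(10, 7, 6) = 10
Root (Bob): min(11, 8, 10) = 8
Bob picks the child with the lowest value: E (value 8).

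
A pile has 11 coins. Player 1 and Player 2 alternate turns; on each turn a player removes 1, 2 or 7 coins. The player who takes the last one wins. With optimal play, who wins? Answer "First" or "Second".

First

W/L table (W = player to move can force a win):
i:   0  1  2  3  4  5  6  7  8  9 10 11
     L  W  W  L  W  W  L  W  W  L  W  W
Position 11 is W, so the first player wins.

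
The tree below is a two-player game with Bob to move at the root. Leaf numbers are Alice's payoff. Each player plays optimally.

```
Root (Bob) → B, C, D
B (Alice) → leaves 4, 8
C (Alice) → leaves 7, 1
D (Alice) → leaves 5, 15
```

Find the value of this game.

B (Alice): max(4, 8) = 8
C (Alice): max(7, 1) = 7
D (Alice): max(5, 15) = 15
Root (Bob): min(8, 7, 15) = 7

7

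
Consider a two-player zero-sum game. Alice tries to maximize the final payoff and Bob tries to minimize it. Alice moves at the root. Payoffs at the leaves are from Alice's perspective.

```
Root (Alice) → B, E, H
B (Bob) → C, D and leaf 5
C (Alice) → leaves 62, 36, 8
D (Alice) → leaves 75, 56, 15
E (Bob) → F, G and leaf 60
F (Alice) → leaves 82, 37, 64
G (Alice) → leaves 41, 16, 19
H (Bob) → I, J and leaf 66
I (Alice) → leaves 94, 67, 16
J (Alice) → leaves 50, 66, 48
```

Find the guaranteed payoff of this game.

66

C (Alice): max(62, 36, 8) = 62
D (Alice): max(75, 56, 15) = 75
B (Bob): min(62, 75, 5) = 5
F (Alice): max(82, 37, 64) = 82
G (Alice): max(41, 16, 19) = 41
E (Bob): min(82, 41, 60) = 41
I (Alice): max(94, 67, 16) = 94
J (Alice): max(50, 66, 48) = 66
H (Bob): min(94, 66, 66) = 66
Root (Alice): max(5, 41, 66) = 66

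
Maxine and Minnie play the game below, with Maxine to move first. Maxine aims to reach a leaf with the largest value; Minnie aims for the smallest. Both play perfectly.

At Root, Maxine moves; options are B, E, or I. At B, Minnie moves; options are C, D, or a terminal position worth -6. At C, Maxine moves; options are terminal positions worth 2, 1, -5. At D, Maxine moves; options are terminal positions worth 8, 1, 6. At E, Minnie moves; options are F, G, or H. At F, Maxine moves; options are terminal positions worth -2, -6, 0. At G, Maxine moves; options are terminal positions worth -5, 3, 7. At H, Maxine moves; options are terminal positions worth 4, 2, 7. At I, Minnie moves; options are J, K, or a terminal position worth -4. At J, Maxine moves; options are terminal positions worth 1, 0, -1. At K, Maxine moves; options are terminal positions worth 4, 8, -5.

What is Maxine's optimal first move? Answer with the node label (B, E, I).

C (Maxine): max(2, 1, -5) = 2
D (Maxine): max(8, 1, 6) = 8
B (Minnie): min(2, 8, -6) = -6
F (Maxine): max(-2, -6, 0) = 0
G (Maxine): max(-5, 3, 7) = 7
H (Maxine): max(4, 2, 7) = 7
E (Minnie): min(0, 7, 7) = 0
J (Maxine): max(1, 0, -1) = 1
K (Maxine): max(4, 8, -5) = 8
I (Minnie): min(1, 8, -4) = -4
Root (Maxine): max(-6, 0, -4) = 0
Maxine picks the child with the highest value: E (value 0).

E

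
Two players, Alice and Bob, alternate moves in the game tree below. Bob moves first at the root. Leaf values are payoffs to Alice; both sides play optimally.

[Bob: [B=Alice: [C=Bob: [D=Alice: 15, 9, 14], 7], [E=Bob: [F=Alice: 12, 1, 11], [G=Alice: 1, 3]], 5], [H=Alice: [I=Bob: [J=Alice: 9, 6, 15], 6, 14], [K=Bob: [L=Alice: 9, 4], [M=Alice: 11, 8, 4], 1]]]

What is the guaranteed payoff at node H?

6

J: max(9, 6, 15) = 15
I: min(15, 6, 14) = 6
L: max(9, 4) = 9
M: max(11, 8, 4) = 11
K: min(9, 11, 1) = 1
H: max(6, 1) = 6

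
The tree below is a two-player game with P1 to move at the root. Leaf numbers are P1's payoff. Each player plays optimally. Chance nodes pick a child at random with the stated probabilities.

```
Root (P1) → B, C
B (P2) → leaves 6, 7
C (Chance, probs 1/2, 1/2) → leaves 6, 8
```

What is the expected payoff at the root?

7

B (P2): min(6, 7) = 6
C (Chance): 1/2·6 + 1/2·8 = 7
Root (P1): max(6, 7) = 7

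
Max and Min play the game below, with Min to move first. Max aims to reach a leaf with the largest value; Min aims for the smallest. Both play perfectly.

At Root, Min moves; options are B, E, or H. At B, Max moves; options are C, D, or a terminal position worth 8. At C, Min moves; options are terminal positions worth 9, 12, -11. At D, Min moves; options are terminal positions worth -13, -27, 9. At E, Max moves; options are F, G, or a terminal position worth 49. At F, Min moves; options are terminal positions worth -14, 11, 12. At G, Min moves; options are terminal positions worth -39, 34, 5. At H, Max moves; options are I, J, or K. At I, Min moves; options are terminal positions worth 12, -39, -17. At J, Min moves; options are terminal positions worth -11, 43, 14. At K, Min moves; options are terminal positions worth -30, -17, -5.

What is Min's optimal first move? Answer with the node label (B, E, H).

C (Min): min(9, 12, -11) = -11
D (Min): min(-13, -27, 9) = -27
B (Max): max(-11, -27, 8) = 8
F (Min): min(-14, 11, 12) = -14
G (Min): min(-39, 34, 5) = -39
E (Max): max(-14, -39, 49) = 49
I (Min): min(12, -39, -17) = -39
J (Min): min(-11, 43, 14) = -11
K (Min): min(-30, -17, -5) = -30
H (Max): max(-39, -11, -30) = -11
Root (Min): min(8, 49, -11) = -11
Min picks the child with the lowest value: H (value -11).

H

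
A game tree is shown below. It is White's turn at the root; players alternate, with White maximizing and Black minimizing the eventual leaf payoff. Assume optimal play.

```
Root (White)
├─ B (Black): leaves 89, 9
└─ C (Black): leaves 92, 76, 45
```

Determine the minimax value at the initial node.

45

B (Black): min(89, 9) = 9
C (Black): min(92, 76, 45) = 45
Root (White): max(9, 45) = 45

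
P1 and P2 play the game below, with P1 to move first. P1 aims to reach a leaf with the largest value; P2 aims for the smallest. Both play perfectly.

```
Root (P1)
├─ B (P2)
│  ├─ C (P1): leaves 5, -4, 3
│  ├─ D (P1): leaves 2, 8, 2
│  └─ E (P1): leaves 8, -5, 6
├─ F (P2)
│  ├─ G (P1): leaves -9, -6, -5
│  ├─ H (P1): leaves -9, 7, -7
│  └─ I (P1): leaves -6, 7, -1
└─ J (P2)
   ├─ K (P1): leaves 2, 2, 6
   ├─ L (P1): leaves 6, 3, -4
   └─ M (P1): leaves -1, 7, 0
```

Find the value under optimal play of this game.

6

C (P1): max(5, -4, 3) = 5
D (P1): max(2, 8, 2) = 8
E (P1): max(8, -5, 6) = 8
B (P2): min(5, 8, 8) = 5
G (P1): max(-9, -6, -5) = -5
H (P1): max(-9, 7, -7) = 7
I (P1): max(-6, 7, -1) = 7
F (P2): min(-5, 7, 7) = -5
K (P1): max(2, 2, 6) = 6
L (P1): max(6, 3, -4) = 6
M (P1): max(-1, 7, 0) = 7
J (P2): min(6, 6, 7) = 6
Root (P1): max(5, -5, 6) = 6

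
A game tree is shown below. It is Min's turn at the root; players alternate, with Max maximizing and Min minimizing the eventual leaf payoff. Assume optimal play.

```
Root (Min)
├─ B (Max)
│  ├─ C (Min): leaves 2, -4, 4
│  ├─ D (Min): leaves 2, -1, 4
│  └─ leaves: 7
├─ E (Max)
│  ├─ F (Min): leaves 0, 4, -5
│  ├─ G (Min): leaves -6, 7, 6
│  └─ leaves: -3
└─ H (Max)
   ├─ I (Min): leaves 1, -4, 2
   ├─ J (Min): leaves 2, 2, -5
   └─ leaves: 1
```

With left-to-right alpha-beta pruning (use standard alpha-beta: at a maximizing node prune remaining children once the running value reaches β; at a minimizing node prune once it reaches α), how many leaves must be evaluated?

C [α=-∞,β=+∞]: v=-4
D [α=-4,β=+∞]: v=-1
B [α=-∞,β=+∞]: v=7
F [α=-∞,β=7]: v=-5
G [α=-5,β=7]: v=-6 after child 1 ≤ α → α-cutoff, skip 2
E [α=-∞,β=7]: v=-3
I [α=-∞,β=-3]: v=-4
J [α=-4,β=-3]: v=-5
H [α=-∞,β=-3]: v=1
Root [α=-∞,β=+∞]: v=-3
Leaves evaluated: 19 of 21.

19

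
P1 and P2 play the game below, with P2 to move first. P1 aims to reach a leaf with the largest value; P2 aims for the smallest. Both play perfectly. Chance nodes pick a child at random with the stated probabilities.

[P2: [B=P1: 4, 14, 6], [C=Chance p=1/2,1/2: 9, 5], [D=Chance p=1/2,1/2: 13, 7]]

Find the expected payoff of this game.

B (P1): max(4, 14, 6) = 14
C (Chance): 1/2·9 + 1/2·5 = 7
D (Chance): 1/2·13 + 1/2·7 = 10
Root (P2): min(14, 7, 10) = 7

7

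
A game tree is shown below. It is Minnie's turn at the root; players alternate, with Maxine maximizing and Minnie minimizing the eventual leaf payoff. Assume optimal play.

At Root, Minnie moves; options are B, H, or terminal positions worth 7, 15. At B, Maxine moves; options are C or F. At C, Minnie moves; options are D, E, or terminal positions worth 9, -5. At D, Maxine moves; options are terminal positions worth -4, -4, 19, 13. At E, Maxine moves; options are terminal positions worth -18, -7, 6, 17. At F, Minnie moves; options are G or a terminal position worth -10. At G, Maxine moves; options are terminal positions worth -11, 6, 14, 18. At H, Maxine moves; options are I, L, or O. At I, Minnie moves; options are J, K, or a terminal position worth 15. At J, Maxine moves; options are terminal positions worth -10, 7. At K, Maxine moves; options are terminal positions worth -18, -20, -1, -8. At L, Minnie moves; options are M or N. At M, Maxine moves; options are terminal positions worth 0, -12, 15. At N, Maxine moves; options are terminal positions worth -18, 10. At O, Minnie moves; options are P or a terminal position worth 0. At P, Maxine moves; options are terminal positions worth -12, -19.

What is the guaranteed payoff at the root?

D (Maxine): max(-4, -4, 19, 13) = 19
E (Maxine): max(-18, -7, 6, 17) = 17
C (Minnie): min(19, 17, 9, -5) = -5
G (Maxine): max(-11, 6, 14, 18) = 18
F (Minnie): min(18, -10) = -10
B (Maxine): max(-5, -10) = -5
J (Maxine): max(-10, 7) = 7
K (Maxine): max(-18, -20, -1, -8) = -1
I (Minnie): min(7, -1, 15) = -1
M (Maxine): max(0, -12, 15) = 15
N (Maxine): max(-18, 10) = 10
L (Minnie): min(15, 10) = 10
P (Maxine): max(-12, -19) = -12
O (Minnie): min(-12, 0) = -12
H (Maxine): max(-1, 10, -12) = 10
Root (Minnie): min(-5, 10, 7, 15) = -5

-5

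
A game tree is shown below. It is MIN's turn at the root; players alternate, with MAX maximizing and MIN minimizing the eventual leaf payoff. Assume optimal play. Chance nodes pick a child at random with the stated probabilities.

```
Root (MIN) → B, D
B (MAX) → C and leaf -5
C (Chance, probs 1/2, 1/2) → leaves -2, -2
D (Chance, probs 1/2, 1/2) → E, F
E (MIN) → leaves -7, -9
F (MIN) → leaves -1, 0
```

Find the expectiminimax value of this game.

-5

C (Chance): 1/2·-2 + 1/2·-2 = -2
B (MAX): max(-2, -5) = -2
E (MIN): min(-7, -9) = -9
F (MIN): min(-1, 0) = -1
D (Chance): 1/2·-9 + 1/2·-1 = -5
Root (MIN): min(-2, -5) = -5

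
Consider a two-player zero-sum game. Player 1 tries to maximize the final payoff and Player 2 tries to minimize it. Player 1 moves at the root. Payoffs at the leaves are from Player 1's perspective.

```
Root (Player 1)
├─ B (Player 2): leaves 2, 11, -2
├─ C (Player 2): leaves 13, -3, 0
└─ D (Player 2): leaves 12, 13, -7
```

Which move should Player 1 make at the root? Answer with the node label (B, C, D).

B

B (Player 2): min(2, 11, -2) = -2
C (Player 2): min(13, -3, 0) = -3
D (Player 2): min(12, 13, -7) = -7
Root (Player 1): max(-2, -3, -7) = -2
Player 1 picks the child with the highest value: B (value -2).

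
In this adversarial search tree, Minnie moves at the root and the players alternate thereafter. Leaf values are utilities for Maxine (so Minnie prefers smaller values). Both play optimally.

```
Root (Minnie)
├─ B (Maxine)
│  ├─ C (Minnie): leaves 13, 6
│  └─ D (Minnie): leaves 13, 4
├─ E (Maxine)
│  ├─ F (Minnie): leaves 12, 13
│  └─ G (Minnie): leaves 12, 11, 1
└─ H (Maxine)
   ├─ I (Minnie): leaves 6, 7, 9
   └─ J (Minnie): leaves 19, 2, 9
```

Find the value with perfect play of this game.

C (Minnie): min(13, 6) = 6
D (Minnie): min(13, 4) = 4
B (Maxine): max(6, 4) = 6
F (Minnie): min(12, 13) = 12
G (Minnie): min(12, 11, 1) = 1
E (Maxine): max(12, 1) = 12
I (Minnie): min(6, 7, 9) = 6
J (Minnie): min(19, 2, 9) = 2
H (Maxine): max(6, 2) = 6
Root (Minnie): min(6, 12, 6) = 6

6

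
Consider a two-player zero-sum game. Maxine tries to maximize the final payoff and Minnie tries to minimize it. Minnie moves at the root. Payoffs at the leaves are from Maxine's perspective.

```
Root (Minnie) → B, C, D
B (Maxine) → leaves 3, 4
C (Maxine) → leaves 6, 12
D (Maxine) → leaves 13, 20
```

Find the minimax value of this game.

B (Maxine): max(3, 4) = 4
C (Maxine): max(6, 12) = 12
D (Maxine): max(13, 20) = 20
Root (Minnie): min(4, 12, 20) = 4

4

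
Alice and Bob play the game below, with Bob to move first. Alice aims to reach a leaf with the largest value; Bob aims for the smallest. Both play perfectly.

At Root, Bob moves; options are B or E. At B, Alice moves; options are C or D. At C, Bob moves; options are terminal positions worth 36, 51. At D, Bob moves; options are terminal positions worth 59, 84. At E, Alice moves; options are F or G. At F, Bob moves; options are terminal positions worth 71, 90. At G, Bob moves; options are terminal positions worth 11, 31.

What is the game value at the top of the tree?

59

C (Bob): min(36, 51) = 36
D (Bob): min(59, 84) = 59
B (Alice): max(36, 59) = 59
F (Bob): min(71, 90) = 71
G (Bob): min(11, 31) = 11
E (Alice): max(71, 11) = 71
Root (Bob): min(59, 71) = 59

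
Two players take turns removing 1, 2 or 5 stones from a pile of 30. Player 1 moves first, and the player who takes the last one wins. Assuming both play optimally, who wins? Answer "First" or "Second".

Second

i:   0  1  2  3  4  5  6  7  8  9 10 11 12 13 14 15 16 17 18 19 20 21 22 23 24 25 26 27 28 29 30
     L  W  W  L  W  W  L  W  W  L  W  W  L  W  W  L  W  W  L  W  W  L  W  W  L  W  W  L  W  W  L
Position 30 is L, so the second player wins.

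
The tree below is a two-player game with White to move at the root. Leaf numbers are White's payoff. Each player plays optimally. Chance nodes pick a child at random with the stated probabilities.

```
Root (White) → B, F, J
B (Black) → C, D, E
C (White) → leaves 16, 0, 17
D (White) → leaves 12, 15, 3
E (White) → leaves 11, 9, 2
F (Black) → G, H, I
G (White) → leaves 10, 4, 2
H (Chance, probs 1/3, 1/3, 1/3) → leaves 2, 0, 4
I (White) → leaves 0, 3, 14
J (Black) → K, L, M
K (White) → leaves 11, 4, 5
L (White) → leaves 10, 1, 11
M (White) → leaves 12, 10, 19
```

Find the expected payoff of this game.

11

C (White): max(16, 0, 17) = 17
D (White): max(12, 15, 3) = 15
E (White): max(11, 9, 2) = 11
B (Black): min(17, 15, 11) = 11
G (White): max(10, 4, 2) = 10
H (Chance): 1/3·2 + 1/3·0 + 1/3·4 = 2
I (White): max(0, 3, 14) = 14
F (Black): min(10, 2, 14) = 2
K (White): max(11, 4, 5) = 11
L (White): max(10, 1, 11) = 11
M (White): max(12, 10, 19) = 19
J (Black): min(11, 11, 19) = 11
Root (White): max(11, 2, 11) = 11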